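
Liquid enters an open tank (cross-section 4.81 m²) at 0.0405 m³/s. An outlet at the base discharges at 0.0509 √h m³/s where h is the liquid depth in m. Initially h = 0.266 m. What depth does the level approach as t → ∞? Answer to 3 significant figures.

0.633 m

Accumulation of liquid (constant cross-section A): A dh/dt = Q_in − 0.0509 √h. At steady state dh/dt = 0:
Q_in = 0.0509 √h_ss ⇒ √h_ss = 0.0405/0.0509 = 0.79568.
h_ss = 0.79568² = 0.63310 m. (Since h₀ = 0.266 m < h_ss, the level will rise toward this value.)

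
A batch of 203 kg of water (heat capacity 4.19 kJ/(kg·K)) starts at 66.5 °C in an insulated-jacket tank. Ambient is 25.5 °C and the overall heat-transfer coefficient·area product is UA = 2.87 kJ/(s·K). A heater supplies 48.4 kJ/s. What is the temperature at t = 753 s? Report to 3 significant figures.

44.3 °C

First-law balance (no shaft work): M c_p dT/dt = −UA(T − T_amb) + Q̇.
dT/dt = (T_ss − T)/τ with T_ss = T_amb + Q̇/UA = 25.5 + 48.4/2.87 = 42.364 °C, τ = M c_p/UA = 203·4.19/2.87 = 296.37 s.
T approaches T_ss exponentially: T(t) = T_ss + (T₀ − T_ss) e^(−t/τ).
T(753) = 42.364 + (24.136)·0.078805 = 44.266 °C.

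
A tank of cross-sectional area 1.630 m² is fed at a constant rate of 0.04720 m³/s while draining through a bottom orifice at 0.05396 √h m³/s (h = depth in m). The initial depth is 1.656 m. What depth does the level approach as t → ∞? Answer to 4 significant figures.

Level balance: A dh/dt = 0.04720 − 0.05396 √h. Setting dh/dt = 0:
Q_in = 0.05396 √h_ss ⇒ √h_ss = 0.04720/0.05396 = 0.874722.
h_ss = 0.874722² = 0.765139 m. (Since h₀ = 1.656 m > h_ss, the level will fall toward this value.)

0.7651 m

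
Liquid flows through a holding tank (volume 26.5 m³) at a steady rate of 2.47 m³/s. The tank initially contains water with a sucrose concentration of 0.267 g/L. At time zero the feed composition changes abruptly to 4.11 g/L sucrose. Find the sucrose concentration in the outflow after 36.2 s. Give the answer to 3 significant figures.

Transient balance on the dissolved component: V dC/dt = Q(C_in − C).
Time constant τ = V/Q = 26.5/2.47 = 10.729 s.
C approaches C_in exponentially: C(t) = C_in + (C₀ − C_in) e^(−t/τ).
C(36.2) = 4.11 + (0.267 − 4.11)·e^(−36.2/10.729) = 4.11 + (-3.8430)·0.034248 = 3.9784 g/L.

3.98 g/L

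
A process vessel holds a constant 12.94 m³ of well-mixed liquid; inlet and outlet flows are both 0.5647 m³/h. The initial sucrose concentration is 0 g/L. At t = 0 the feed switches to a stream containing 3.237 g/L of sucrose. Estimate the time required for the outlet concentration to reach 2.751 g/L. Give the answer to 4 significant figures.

43.45 h

Species balance: V dC/dt = Q(C_in − C) ⇒ τ = V/Q = 22.9148 h.
C(t) = C_in + (C₀ − C_in) e^(−t/τ). Set C = 2.751 and solve for t:
e^(−t/τ) = (C − C_in)/(C₀ − C_in) = (2.751 − 3.237)/(0 − 3.237) = 0.150139
t = −τ ln(…) = 22.9148 × 1.89619 = 43.4509 h.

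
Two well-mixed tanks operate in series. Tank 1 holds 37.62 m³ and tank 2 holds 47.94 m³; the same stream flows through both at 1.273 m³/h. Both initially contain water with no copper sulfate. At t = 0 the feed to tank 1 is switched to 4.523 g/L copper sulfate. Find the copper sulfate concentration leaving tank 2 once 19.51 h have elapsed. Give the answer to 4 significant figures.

0.5276 g/L

Each tank obeys Vᵢ dCᵢ/dt = Q(Cᵢ₋₁ − Cᵢ), so τᵢ = Vᵢ/Q.
τ₁ = 37.62/1.273 = 29.5522 h; τ₂ = 47.94/1.273 = 37.6591 h.
Tank 1: C₁ = C_in(1 − e^(−t/τ₁)). Tank 2 (τ₁ ≠ τ₂): C₂ = C_in[1 − (τ₁ e^(−t/τ₁) − τ₂ e^(−t/τ₂))/(τ₁ − τ₂)].
At t = 19.51: e^(−t/τ₁) = 0.516755, e^(−t/τ₂) = 0.595670.
C₂ = 4.523·[1 − (29.5522·0.516755 − 37.6591·0.595670)/(-8.10683)] = 4.523·0.116658 = 0.527644 g/L.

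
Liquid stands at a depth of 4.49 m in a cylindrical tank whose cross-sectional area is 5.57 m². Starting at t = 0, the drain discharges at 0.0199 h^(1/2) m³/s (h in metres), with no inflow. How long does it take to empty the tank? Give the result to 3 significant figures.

1190 s

With no inflow, A dh/dt = −0.0199 √h.
Separate and integrate: 2(√h − √h₀) = −(0.0199/A) t.
Set h = 0: 2√h₀ = (0.0199/A) t_empty ⇒ t_empty = 2A√h₀/0.0199.
t_empty = 2·5.57·√4.49/0.0199 = 11.140·2.1190/0.0199 = 1186.2 s.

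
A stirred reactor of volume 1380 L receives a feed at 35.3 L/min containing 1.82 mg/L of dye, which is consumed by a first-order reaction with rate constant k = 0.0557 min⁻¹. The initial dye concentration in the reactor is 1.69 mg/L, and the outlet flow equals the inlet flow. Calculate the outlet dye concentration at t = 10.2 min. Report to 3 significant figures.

1.06 mg/L

V dC/dt = Q(C_in − C) − k V C.
dC/dt = (Q/V) C_in − (Q/V + k) C; effective rate a = Q/V + k = 0.025580 + 0.0557 = 0.081280 min⁻¹.
C_ss = Q C_in/(Q + kV) = 0.57278 mg/L; C(t) = C_ss + (C₀ − C_ss) e^(−a t).
C(10.2) = 0.57278 + (1.1172)·e^(−0.081280·10.2) = 0.57278 + (1.1172)·0.43646 = 1.0604 mg/L.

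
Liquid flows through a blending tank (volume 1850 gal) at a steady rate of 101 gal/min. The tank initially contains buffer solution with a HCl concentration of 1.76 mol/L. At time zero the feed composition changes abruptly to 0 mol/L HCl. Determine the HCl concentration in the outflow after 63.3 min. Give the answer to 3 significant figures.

Mass balance on the solute (V constant): V dC/dt = Q(C_in − C).
Rewrite as dC/dt + C/τ = C_in/τ, τ = V/Q = 18.317 min.
Solution: C(t) = C_in + (C₀ − C_in) e^(−t/τ).
C(63.3) = 0 + (1.76 − 0)·e^(−63.3/18.317) = 0 + (1.7600)·0.031561 = 0.055547 mol/L.

0.0555 mol/L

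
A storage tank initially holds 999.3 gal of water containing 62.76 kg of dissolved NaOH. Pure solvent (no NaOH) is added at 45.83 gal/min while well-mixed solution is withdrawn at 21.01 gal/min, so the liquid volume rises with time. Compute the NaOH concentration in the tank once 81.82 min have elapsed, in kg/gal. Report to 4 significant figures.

0.008099 kg/gal

Let m(t) be the amount of NaOH. Volume: V(t) = V₀ + (Q_in − Q_out) t = 999.3 + 24.8200 t; V(81.82) = 3030.07 gal.
Species balance (pure solvent in): dm/dt = −Q_out · m/V(t).
dm/m = −Q_out dt/(V₀ + 24.8200 t); integrating gives ln(m/m₀) = −(Q_out/(Q_in−Q_out)) ln(V/V₀).
m = m₀ (V₀/V)^(Q_out/(Q_in−Q_out)) = 62.76 × (999.3/3030.07)^(0.846495) = 24.5402 kg.
C = m/V = 24.5402/3030.07 = 0.00809888 kg/gal.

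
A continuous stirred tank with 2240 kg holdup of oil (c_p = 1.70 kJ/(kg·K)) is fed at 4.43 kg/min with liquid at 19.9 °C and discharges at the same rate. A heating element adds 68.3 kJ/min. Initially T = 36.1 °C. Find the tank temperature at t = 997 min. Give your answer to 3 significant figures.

30.0 °C

Energy balance: M c_p dT/dt = ṁ c_p (T_in − T) + 68.3.
Rearrange: dT/dt = (T_ss − T)/τ with τ = M/ṁ = 505.64 min and T_ss = T_in + Q̇/(ṁ c_p) = 28.969 °C.
Integrating: T(t) = T_ss + (T₀ − T_ss) e^(−t/τ).
T(997) = 28.969 + (7.1308)·e^(−997/505.64) = 28.969 + (7.1308)·0.13921 = 29.962 °C.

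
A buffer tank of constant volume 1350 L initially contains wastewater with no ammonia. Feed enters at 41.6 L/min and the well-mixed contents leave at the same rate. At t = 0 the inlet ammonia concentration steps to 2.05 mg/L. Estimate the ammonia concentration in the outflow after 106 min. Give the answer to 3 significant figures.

1.97 mg/L

Mass balance on the solute (V constant): V dC/dt = Q(C_in − C).
So dC/dt = (C_in − C)/τ with τ = V/Q = 1350/41.6 = 32.452 min.
Solution: C(t) = C_in + (C₀ − C_in) e^(−t/τ).
C(106) = 2.05 + (0 − 2.05)·e^(−106/32.452) = 2.05 + (-2.0500)·0.038145 = 1.9718 mg/L.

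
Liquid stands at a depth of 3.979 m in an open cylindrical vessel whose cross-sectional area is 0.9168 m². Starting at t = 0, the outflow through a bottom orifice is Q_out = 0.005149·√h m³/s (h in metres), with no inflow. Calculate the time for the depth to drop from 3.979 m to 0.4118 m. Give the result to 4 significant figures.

With no inflow, A dh/dt = −0.005149 √h.
This is separable: 2 d(√h)/dt = −0.005149/A, so √h = √h₀ − (0.005149/(2A)) t.
t = 2A(√h₀ − √h)/0.005149 = 2·0.9168·(√3.979 − √0.4118)/0.005149
  = 1.83360 × (1.99474 − 0.641716) / 0.005149 = 481.824 s.

481.8 s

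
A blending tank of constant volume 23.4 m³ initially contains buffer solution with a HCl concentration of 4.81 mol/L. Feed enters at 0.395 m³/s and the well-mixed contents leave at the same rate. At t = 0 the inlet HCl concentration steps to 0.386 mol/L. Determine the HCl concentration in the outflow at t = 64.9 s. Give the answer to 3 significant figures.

Species balance on the tank: V dC/dt = Q(C_in − C).
So dC/dt = (C_in − C)/τ with τ = V/Q = 23.4/0.395 = 59.241 s.
C approaches C_in exponentially: C(t) = C_in + (C₀ − C_in) e^(−t/τ).
C(64.9) = 0.386 + (4.81 − 0.386)·e^(−64.9/59.241) = 0.386 + (4.4240)·0.33436 = 1.8652 mol/L.

1.87 mol/L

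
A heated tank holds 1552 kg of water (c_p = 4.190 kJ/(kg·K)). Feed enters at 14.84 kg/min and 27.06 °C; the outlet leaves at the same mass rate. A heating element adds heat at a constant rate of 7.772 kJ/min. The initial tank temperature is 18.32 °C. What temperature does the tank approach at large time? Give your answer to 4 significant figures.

M c_p dT/dt = ṁ c_p (T_in − T) + Q̇.
At steady state dT/dt = 0 ⇒ T_ss = T_in + Q̇/(ṁ c_p) = 27.06 + 7.772/(14.84·4.190) = 27.1850 °C.

27.18 °C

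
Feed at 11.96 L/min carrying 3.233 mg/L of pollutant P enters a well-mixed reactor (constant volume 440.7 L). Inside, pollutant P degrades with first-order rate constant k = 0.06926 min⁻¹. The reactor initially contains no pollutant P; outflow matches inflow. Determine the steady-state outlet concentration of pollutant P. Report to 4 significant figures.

Species balance: V dC/dt = Q C_in − Q C − k V C.
Steady state (dC/dt = 0): C_ss = Q C_in/(Q + kV) = C_in/(1 + kV/Q).
C_ss = 11.96·3.233/(11.96 + 0.06926·440.7) = 38.6667/42.4829 = 0.910171 mg/L.

0.9102 mg/L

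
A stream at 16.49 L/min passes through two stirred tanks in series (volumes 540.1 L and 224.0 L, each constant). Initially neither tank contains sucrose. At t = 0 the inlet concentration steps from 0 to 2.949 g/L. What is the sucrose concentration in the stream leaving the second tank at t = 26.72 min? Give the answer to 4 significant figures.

Each tank obeys Vᵢ dCᵢ/dt = Q(Cᵢ₋₁ − Cᵢ), so τᵢ = Vᵢ/Q.
τ₁ = 540.1/16.49 = 32.7532 min; τ₂ = 224.0/16.49 = 13.5840 min.
Tank 1: C₁ = C_in(1 − e^(−t/τ₁)). Tank 2 (τ₁ ≠ τ₂): C₂ = C_in[1 − (τ₁ e^(−t/τ₁) − τ₂ e^(−t/τ₂))/(τ₁ − τ₂)].
At t = 26.72: e^(−t/τ₁) = 0.442286, e^(−t/τ₂) = 0.139873.
C₂ = 2.949·[1 − (32.7532·0.442286 − 13.5840·0.139873)/(19.1692)] = 2.949·0.343413 = 1.01272 g/L.

1.013 g/L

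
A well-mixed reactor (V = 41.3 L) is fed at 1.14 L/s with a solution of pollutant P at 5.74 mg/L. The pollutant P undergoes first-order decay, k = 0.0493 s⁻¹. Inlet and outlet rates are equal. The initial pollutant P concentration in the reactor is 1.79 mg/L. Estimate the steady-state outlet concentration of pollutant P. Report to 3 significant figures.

2.06 mg/L

Accumulation = in − out − consumed: V dC/dt = Q C_in − Q C − k V C.
Steady state (dC/dt = 0): C_ss = Q C_in/(Q + kV) = C_in/(1 + kV/Q).
C_ss = 1.14·5.74/(1.14 + 0.0493·41.3) = 6.5436/3.1761 = 2.0603 mg/L.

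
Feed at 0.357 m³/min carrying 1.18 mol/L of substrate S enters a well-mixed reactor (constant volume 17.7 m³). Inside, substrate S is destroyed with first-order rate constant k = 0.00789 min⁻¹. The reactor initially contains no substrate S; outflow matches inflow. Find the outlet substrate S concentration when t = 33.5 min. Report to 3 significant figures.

0.517 mol/L

V dC/dt = Q(C_in − C) − k V C.
dC/dt = (Q/V) C_in − (Q/V + k) C; effective rate a = Q/V + k = 0.020169 + 0.00789 = 0.028059 min⁻¹.
C_ss = Q C_in/(Q + kV) = 0.84820 mol/L; C(t) = C_ss + (C₀ − C_ss) e^(−a t).
C(33.5) = 0.84820 + (-0.84820)·e^(−0.028059·33.5) = 0.84820 + (-0.84820)·0.39063 = 0.51687 mol/L.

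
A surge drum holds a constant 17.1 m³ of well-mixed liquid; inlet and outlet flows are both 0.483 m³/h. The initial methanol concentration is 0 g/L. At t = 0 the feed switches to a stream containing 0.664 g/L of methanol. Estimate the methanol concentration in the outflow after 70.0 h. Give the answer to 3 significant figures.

0.572 g/L

Accumulation = in − out for the solute gives V dC/dt = Q(C_in − C).
So dC/dt = (C_in − C)/τ with τ = V/Q = 17.1/0.483 = 35.404 h.
Integrating: C(t) = C_in + (C₀ − C_in) e^(−t/τ).
C(70.0) = 0.664 + (0 − 0.664)·e^(−70.0/35.404) = 0.664 + (-0.66400)·0.13846 = 0.57206 g/L.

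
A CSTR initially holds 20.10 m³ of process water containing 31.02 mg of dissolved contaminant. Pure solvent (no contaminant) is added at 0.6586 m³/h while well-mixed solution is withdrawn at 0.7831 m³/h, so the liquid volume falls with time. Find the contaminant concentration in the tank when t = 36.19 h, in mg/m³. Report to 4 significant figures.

Let m(t) be the amount of contaminant. Volume: V(t) = V₀ + (Q_in − Q_out) t = 20.10 − 0.124500 t; V(36.19) = 15.5943 m³.
Species balance (pure solvent in): dm/dt = −Q_out · m/V(t).
dm/m = −Q_out dt/(V₀ − 0.124500 t); integrating gives ln(m/m₀) = −(Q_out/(Q_in−Q_out)) ln(V/V₀).
m = m₀ (V₀/V)^(Q_out/(Q_in−Q_out)) = 31.02 × (20.10/15.5943)^(-6.28996) = 6.28501 mg.
C = m/V = 6.28501/15.5943 = 0.403032 mg/m³.

0.4030 mg/m³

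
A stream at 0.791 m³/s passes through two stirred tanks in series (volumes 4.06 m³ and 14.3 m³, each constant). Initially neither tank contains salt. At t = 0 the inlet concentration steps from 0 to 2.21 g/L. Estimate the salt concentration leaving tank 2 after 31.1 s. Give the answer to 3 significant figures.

1.66 g/L

Each tank obeys Vᵢ dCᵢ/dt = Q(Cᵢ₋₁ − Cᵢ), so τᵢ = Vᵢ/Q.
τ₁ = 4.06/0.791 = 5.1327 s; τ₂ = 14.3/0.791 = 18.078 s.
Solving the cascade with C₁(0)=C₂(0)=0 gives C₂(t) = C_in[1 − (τ₁ e^(−t/τ₁) − τ₂ e^(−t/τ₂))/(τ₁ − τ₂)].
At t = 31.1: e^(−t/τ₁) = 0.0023364, e^(−t/τ₂) = 0.17901.
C₂ = 2.21·[1 − (5.1327·0.0023364 − 18.078·0.17901)/(-12.946)] = 2.21·0.75093 = 1.6596 g/L.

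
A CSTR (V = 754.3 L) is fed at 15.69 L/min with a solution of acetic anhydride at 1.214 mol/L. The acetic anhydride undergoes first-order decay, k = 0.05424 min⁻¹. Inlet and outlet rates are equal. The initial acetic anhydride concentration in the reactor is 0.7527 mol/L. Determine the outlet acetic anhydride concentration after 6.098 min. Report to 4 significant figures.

Species balance: V dC/dt = Q C_in − Q C − k V C.
This is linear with rate a = Q/V + k = 0.0750407 min⁻¹.
C_ss = Q C_in/(Q + kV) = 0.336512 mol/L; C(t) = C_ss + (C₀ − C_ss) e^(−a t).
C(6.098) = 0.336512 + (0.416188)·e^(−0.0750407·6.098) = 0.336512 + (0.416188)·0.632802 = 0.599876 mol/L.

0.5999 mol/L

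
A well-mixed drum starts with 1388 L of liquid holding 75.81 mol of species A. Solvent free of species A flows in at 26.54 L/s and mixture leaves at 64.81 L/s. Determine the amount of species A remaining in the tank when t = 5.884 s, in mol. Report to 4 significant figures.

Total volume: dV/dt = Q_in − Q_out = -38.2700 L/s, so V(t) = 1388 − 38.2700 t and V(5.884) = 1162.82 L.
Solute balance: dm/dt = 0 − Q_out C = −Q_out m/V(t).
Separate: dm/m = −Q_out dt/V(t) ⇒ ln(m/m₀) = −(Q_out/(Q_in−Q_out)) ln(V/V₀).
m = m₀ (V₀/V)^(Q_out/(Q_in−Q_out)) = 75.81 × (1388/1162.82)^(-1.69349) = 56.1740 mol.

56.17 mol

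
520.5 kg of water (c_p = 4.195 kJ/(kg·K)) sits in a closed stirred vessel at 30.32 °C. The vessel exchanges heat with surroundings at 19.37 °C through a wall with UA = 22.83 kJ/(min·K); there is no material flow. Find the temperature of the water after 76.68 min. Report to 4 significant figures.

Lumped-capacitance energy balance: M c_p dT/dt = UA(T_amb − T).
dT/dt = (T_ss − T)/τ with T_ss = T_amb = 19.3700 °C, τ = M c_p/UA = 520.5·4.195/22.83 = 95.6416 min.
Integrating: T(t) = T_ss + (T₀ − T_ss) e^(−t/τ).
T(76.68) = 19.3700 + (10.9500)·0.448546 = 24.2816 °C.

24.28 °C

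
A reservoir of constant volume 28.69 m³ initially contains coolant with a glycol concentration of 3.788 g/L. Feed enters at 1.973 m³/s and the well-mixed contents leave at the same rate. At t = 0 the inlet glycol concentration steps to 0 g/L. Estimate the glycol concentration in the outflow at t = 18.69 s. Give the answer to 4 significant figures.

Transient balance on the dissolved component: V dC/dt = Q(C_in − C).
So dC/dt = (C_in − C)/τ with τ = V/Q = 28.69/1.973 = 14.5413 s.
Solution: C(t) = C_in + (C₀ − C_in) e^(−t/τ).
C(18.69) = 0 + (3.788 − 0)·e^(−18.69/14.5413) = 0 + (3.78800)·0.276567 = 1.04763 g/L.

1.048 g/L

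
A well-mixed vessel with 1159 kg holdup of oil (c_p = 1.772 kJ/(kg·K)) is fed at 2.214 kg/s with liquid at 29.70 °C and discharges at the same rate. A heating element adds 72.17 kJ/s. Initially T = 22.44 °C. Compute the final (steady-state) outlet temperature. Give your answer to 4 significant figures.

48.10 °C

Heat balance on the well-mixed liquid: M c_p dT/dt = ṁ c_p (T_in − T) + 72.17.
At steady state dT/dt = 0 ⇒ T_ss = T_in + Q̇/(ṁ c_p) = 29.70 + 72.17/(2.214·1.772) = 48.0957 °C.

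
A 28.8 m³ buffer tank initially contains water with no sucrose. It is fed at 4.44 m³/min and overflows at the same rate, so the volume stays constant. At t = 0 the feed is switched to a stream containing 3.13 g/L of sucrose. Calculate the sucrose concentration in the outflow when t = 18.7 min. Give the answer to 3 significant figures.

Mass balance on the solute (V constant): V dC/dt = Q(C_in − C).
Rewrite as dC/dt + C/τ = C_in/τ, τ = V/Q = 6.4865 min.
This is linear first-order; C(t) = C_in + (C₀ − C_in) e^(−t/τ).
C(18.7) = 3.13 + (0 − 3.13)·e^(−18.7/6.4865) = 3.13 + (-3.1300)·0.055971 = 2.9548 g/L.

2.95 g/L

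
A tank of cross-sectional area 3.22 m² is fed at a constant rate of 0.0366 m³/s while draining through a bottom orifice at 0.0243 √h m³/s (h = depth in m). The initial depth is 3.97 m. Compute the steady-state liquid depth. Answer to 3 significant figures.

Unsteady balance on liquid volume: A dh/dt = Q_in − 0.0243 √h. At steady state dh/dt = 0:
Q_in = 0.0243 √h_ss ⇒ √h_ss = 0.0366/0.0243 = 1.5062.
h_ss = 1.5062² = 2.2686 m. (Since h₀ = 3.97 m > h_ss, the level will fall toward this value.)

2.27 m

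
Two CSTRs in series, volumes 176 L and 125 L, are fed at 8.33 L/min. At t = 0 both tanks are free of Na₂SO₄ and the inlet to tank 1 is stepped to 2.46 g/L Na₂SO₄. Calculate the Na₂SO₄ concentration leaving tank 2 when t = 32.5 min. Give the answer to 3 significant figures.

1.33 g/L

Species balance on tank i: dCᵢ/dt = (Cᵢ₋₁ − Cᵢ)/τᵢ with τᵢ = Vᵢ/Q.
τ₁ = 176/8.33 = 21.128 min; τ₂ = 125/8.33 = 15.006 min.
Solving the cascade with C₁(0)=C₂(0)=0 gives C₂(t) = C_in[1 − (τ₁ e^(−t/τ₁) − τ₂ e^(−t/τ₂))/(τ₁ − τ₂)].
At t = 32.5: e^(−t/τ₁) = 0.21477, e^(−t/τ₂) = 0.11466.
C₂ = 2.46·[1 − (21.128·0.21477 − 15.006·0.11466)/(6.1224)] = 2.46·0.53987 = 1.3281 g/L.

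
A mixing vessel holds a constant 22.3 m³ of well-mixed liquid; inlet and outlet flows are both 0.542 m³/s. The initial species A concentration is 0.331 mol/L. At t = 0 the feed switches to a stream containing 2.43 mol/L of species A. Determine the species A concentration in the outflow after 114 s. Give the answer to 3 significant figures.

2.30 mol/L

Species balance on the tank: V dC/dt = Q(C_in − C).
Rewrite as dC/dt + C/τ = C_in/τ, τ = V/Q = 41.144 s.
C approaches C_in exponentially: C(t) = C_in + (C₀ − C_in) e^(−t/τ).
C(114) = 2.43 + (0.331 − 2.43)·e^(−114/41.144) = 2.43 + (-2.0990)·0.062614 = 2.2986 mol/L.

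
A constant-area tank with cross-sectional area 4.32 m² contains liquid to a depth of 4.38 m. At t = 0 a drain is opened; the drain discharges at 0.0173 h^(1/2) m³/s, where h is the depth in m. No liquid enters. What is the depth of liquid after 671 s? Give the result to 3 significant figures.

0.561 m

A dh/dt = −Q_out = −0.0173 √h.
This is separable: 2 d(√h)/dt = −0.0173/A, so √h = √h₀ − (0.0173/(2A)) t.
√h = √4.38 − 0.0173·671/(2·4.32) = 2.0928 − 1.3436 = 0.74929.
h = 0.74929² = 0.56144 m.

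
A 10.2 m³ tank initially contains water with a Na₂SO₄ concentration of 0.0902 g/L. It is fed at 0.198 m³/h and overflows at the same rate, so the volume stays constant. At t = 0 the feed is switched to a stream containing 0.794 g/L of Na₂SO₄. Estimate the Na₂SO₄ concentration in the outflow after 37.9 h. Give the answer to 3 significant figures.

Mass balance on the solute (V constant): V dC/dt = Q(C_in − C).
Time constant τ = V/Q = 10.2/0.198 = 51.515 h.
This is linear first-order; C(t) = C_in + (C₀ − C_in) e^(−t/τ).
C(37.9) = 0.794 + (0.0902 − 0.794)·e^(−37.9/51.515) = 0.794 + (-0.70380)·0.47917 = 0.45676 g/L.

0.457 g/L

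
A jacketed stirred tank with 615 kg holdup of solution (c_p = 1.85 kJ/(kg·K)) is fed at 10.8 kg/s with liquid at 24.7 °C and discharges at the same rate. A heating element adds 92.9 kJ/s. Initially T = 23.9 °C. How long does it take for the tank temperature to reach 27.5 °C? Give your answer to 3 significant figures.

61.5 s

First-law balance (no shaft work): M c_p dT/dt = ṁ c_p (T_in − T) + 92.9.
τ = M/ṁ = 56.944 s; T_ss = T_in + Q̇/(ṁ c_p) = 29.350 °C.
T(t) = T_ss + (T₀ − T_ss) e^(−t/τ). Set T = 27.5:
e^(−t/τ) = (27.5 − 29.350)/(23.9 − 29.350) = 0.33941
t = −56.944 · ln(0.33941) = 61.532 s.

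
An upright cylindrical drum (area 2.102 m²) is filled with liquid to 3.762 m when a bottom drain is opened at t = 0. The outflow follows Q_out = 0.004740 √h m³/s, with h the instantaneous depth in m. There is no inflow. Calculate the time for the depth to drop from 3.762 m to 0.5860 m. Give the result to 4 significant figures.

1041 s

A dh/dt = −Q_out = −0.004740 √h.
Separate and integrate: 2(√h − √h₀) = −(0.004740/A) t.
t = 2A(√h₀ − √h)/0.004740 = 2·2.102·(√3.762 − √0.5860)/0.004740
  = 4.20400 × (1.93959 − 0.765506) / 0.004740 = 1041.32 s.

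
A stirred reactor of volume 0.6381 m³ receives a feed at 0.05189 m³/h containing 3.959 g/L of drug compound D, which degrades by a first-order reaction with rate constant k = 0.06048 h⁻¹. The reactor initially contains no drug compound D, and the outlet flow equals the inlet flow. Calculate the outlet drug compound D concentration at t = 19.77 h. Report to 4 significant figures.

2.133 g/L

Species balance: V dC/dt = Q C_in − Q C − k V C.
dC/dt = (Q/V) C_in − (Q/V + k) C; effective rate a = Q/V + k = 0.0813195 + 0.06048 = 0.141800 h⁻¹.
C_ss = Q C_in/(Q + kV) = 2.27042 g/L; C(t) = C_ss + (C₀ − C_ss) e^(−a t).
C(19.77) = 2.27042 + (-2.27042)·e^(−0.141800·19.77) = 2.27042 + (-2.27042)·0.0606051 = 2.13282 g/L.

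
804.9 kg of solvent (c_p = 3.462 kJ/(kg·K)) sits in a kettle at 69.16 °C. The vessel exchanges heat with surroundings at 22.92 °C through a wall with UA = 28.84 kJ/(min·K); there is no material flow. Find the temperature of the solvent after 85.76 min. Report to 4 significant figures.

41.95 °C

M c_p dT/dt = −UA(T − T_amb).
dT/dt = (T_ss − T)/τ with T_ss = T_amb = 22.9200 °C, τ = M c_p/UA = 804.9·3.462/28.84 = 96.6215 min.
Integrating: T(t) = T_ss + (T₀ − T_ss) e^(−t/τ).
T(85.76) = 22.9200 + (46.2400)·0.411648 = 41.9546 °C.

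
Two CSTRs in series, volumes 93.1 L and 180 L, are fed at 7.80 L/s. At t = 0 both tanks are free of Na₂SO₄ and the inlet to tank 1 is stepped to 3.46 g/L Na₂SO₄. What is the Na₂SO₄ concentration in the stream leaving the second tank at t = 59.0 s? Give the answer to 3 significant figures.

2.93 g/L

Time constants: τᵢ = Vᵢ/Q for each well-mixed tank.
τ₁ = 93.1/7.80 = 11.936 s; τ₂ = 180/7.80 = 23.077 s.
Tank 1: C₁ = C_in(1 − e^(−t/τ₁)). Tank 2 (τ₁ ≠ τ₂): C₂ = C_in[1 − (τ₁ e^(−t/τ₁) − τ₂ e^(−t/τ₂))/(τ₁ − τ₂)].
At t = 59.0: e^(−t/τ₁) = 0.0071327, e^(−t/τ₂) = 0.077563.
C₂ = 3.46·[1 − (11.936·0.0071327 − 23.077·0.077563)/(-11.141)] = 3.46·0.84698 = 2.9306 g/L.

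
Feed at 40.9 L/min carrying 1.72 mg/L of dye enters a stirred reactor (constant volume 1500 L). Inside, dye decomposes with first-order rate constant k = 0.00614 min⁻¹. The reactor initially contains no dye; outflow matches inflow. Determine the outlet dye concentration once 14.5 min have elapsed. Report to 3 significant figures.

0.539 mg/L

Species balance: V dC/dt = Q C_in − Q C − k V C.
This is linear with rate a = Q/V + k = 0.033407 min⁻¹.
C_ss = Q C_in/(Q + kV) = 1.4039 mg/L; C(t) = C_ss + (C₀ − C_ss) e^(−a t).
C(14.5) = 1.4039 + (-1.4039)·e^(−0.033407·14.5) = 1.4039 + (-1.4039)·0.61607 = 0.53899 mg/L.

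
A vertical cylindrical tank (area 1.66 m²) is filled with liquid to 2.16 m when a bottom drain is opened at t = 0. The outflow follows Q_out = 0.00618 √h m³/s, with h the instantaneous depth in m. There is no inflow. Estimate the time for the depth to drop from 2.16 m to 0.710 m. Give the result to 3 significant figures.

337 s

Mass balance (ρ constant): A dh/dt = −0.00618 √h.
This is separable: 2 d(√h)/dt = −0.00618/A, so √h = √h₀ − (0.00618/(2A)) t.
t = 2A(√h₀ − √h)/0.00618 = 2·1.66·(√2.16 − √0.710)/0.00618
  = 3.3200 × (1.4697 − 0.84261) / 0.00618 = 336.88 s.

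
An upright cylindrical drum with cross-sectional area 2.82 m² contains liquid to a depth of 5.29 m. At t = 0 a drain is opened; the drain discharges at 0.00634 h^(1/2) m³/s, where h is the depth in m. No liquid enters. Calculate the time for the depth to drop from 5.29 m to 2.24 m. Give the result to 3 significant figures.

A dh/dt = −Q_out = −0.00634 √h.
∫ h^(−1/2) dh = −(0.00634/A) ∫ dt, giving 2√h = 2√h₀ − (0.00634/A) t.
t = 2A(√h₀ − √h)/0.00634 = 2·2.82·(√5.29 − √2.24)/0.00634
  = 5.6400 × (2.3000 − 1.4967) / 0.00634 = 714.64 s.

715 s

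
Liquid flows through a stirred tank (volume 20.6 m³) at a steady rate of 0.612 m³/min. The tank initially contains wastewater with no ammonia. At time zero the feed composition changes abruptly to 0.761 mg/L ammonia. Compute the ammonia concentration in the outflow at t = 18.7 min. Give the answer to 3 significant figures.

0.324 mg/L

Accumulation = in − out for the solute gives V dC/dt = Q(C_in − C).
So dC/dt = (C_in − C)/τ with τ = V/Q = 20.6/0.612 = 33.660 min.
Integrating: C(t) = C_in + (C₀ − C_in) e^(−t/τ).
C(18.7) = 0.761 + (0 − 0.761)·e^(−18.7/33.660) = 0.761 + (-0.76100)·0.57375 = 0.32437 mg/L.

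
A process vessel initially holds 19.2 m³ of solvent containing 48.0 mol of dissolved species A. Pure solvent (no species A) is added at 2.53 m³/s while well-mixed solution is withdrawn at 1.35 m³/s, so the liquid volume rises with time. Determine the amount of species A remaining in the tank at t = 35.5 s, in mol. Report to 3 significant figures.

Total volume: dV/dt = Q_in − Q_out = 1.1800 m³/s, so V(t) = 19.2 + 1.1800 t and V(35.5) = 61.090 m³.
Solute balance: dm/dt = 0 − Q_out C = −Q_out m/V(t).
Separate: dm/m = −Q_out dt/V(t) ⇒ ln(m/m₀) = −(Q_out/(Q_in−Q_out)) ln(V/V₀).
m = m₀ (V₀/V)^(Q_out/(Q_in−Q_out)) = 48.0 × (19.2/61.090)^(1.1441) = 12.769 mol.

12.8 mol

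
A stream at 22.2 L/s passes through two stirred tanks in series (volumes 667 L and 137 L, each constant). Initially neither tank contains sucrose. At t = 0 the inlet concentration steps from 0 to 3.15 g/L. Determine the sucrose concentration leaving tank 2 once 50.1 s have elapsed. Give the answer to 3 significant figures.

2.40 g/L

Each tank obeys Vᵢ dCᵢ/dt = Q(Cᵢ₋₁ − Cᵢ), so τᵢ = Vᵢ/Q.
τ₁ = 667/22.2 = 30.045 s; τ₂ = 137/22.2 = 6.1712 s.
Tank 1: C₁ = C_in(1 − e^(−t/τ₁)). Tank 2 (τ₁ ≠ τ₂): C₂ = C_in[1 − (τ₁ e^(−t/τ₁) − τ₂ e^(−t/τ₂))/(τ₁ − τ₂)].
At t = 50.1: e^(−t/τ₁) = 0.18872, e^(−t/τ₂) = 0.00029801.
C₂ = 3.15·[1 − (30.045·0.18872 − 6.1712·0.00029801)/(23.874)] = 3.15·0.76258 = 2.4021 g/L.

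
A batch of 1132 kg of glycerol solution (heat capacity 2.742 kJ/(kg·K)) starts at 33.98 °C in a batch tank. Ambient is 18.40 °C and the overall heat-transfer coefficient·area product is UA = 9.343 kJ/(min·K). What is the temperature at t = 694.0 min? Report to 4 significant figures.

M c_p dT/dt = −UA(T − T_amb).
dT/dt = (T_ss − T)/τ with T_ss = T_amb = 18.4000 °C, τ = M c_p/UA = 1132·2.742/9.343 = 332.221 min.
Solution: T(t) = T_ss + (T₀ − T_ss) e^(−t/τ).
T(694.0) = 18.4000 + (15.5800)·0.123815 = 20.3290 °C.

20.33 °C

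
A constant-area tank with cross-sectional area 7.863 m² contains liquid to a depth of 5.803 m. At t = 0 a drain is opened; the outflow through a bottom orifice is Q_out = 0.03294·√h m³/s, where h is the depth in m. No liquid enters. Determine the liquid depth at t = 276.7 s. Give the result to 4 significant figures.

A dh/dt = −Q_out = −0.03294 √h.
∫ h^(−1/2) dh = −(0.03294/A) ∫ dt, giving 2√h = 2√h₀ − (0.03294/A) t.
√h = √5.803 − 0.03294·276.7/(2·7.863) = 2.40894 − 0.579581 = 1.82936.
h = 1.82936² = 3.34656 m.

3.347 m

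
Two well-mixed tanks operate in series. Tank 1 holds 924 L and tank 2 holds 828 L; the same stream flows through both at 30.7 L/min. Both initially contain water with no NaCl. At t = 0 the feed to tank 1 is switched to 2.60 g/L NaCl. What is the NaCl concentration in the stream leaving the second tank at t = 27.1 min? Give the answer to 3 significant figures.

Species balance on tank i: dCᵢ/dt = (Cᵢ₋₁ − Cᵢ)/τᵢ with τᵢ = Vᵢ/Q.
τ₁ = 924/30.7 = 30.098 min; τ₂ = 828/30.7 = 26.971 min.
Tank 1: C₁ = C_in(1 − e^(−t/τ₁)). Tank 2 (τ₁ ≠ τ₂): C₂ = C_in[1 − (τ₁ e^(−t/τ₁) − τ₂ e^(−t/τ₂))/(τ₁ − τ₂)].
At t = 27.1: e^(−t/τ₁) = 0.40641, e^(−t/τ₂) = 0.36612.
C₂ = 2.60·[1 − (30.098·0.40641 − 26.971·0.36612)/(3.1270)] = 2.60·0.24612 = 0.63990 g/L.

0.640 g/L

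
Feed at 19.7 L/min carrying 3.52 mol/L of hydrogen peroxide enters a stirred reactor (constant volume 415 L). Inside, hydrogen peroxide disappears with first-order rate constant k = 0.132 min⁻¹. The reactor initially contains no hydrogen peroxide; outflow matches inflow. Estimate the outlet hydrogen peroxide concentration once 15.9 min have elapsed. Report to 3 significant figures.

Accumulation = in − out − consumed: V dC/dt = Q C_in − Q C − k V C.
dC/dt = (Q/V) C_in − (Q/V + k) C; effective rate a = Q/V + k = 0.047470 + 0.132 = 0.17947 min⁻¹.
C_ss = Q C_in/(Q + kV) = 0.93104 mol/L; C(t) = C_ss + (C₀ − C_ss) e^(−a t).
C(15.9) = 0.93104 + (-0.93104)·e^(−0.17947·15.9) = 0.93104 + (-0.93104)·0.057638 = 0.87738 mol/L.

0.877 mol/L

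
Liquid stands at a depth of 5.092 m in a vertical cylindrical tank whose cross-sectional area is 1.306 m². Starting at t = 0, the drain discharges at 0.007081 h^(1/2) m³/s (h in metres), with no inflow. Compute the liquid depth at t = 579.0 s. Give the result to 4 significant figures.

A dh/dt = −Q_out = −0.007081 √h.
∫ h^(−1/2) dh = −(0.007081/A) ∫ dt, giving 2√h = 2√h₀ − (0.007081/A) t.
√h = √5.092 − 0.007081·579.0/(2·1.306) = 2.25655 − 1.56964 = 0.686906.
h = 0.686906² = 0.471840 m.

0.4718 m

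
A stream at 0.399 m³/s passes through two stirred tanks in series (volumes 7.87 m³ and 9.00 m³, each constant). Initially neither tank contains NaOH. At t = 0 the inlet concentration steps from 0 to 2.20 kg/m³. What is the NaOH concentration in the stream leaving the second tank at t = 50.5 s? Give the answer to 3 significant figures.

1.52 kg/m³

Each tank obeys Vᵢ dCᵢ/dt = Q(Cᵢ₋₁ − Cᵢ), so τᵢ = Vᵢ/Q.
τ₁ = 7.87/0.399 = 19.724 s; τ₂ = 9.00/0.399 = 22.556 s.
Solving the cascade with C₁(0)=C₂(0)=0 gives C₂(t) = C_in[1 − (τ₁ e^(−t/τ₁) − τ₂ e^(−t/τ₂))/(τ₁ − τ₂)].
At t = 50.5: e^(−t/τ₁) = 0.077282, e^(−t/τ₂) = 0.10658.
C₂ = 2.20·[1 − (19.724·0.077282 − 22.556·0.10658)/(-2.8321)] = 2.20·0.68935 = 1.5166 kg/m³.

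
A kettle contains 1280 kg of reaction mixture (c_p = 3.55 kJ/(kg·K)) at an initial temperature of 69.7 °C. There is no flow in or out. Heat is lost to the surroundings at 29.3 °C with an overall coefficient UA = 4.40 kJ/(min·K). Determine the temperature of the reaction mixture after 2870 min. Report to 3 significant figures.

Energy balance: M c_p dT/dt = −UA(T − T_amb).
dT/dt = (T_ss − T)/τ with T_ss = T_amb = 29.300 °C, τ = M c_p/UA = 1280·3.55/4.40 = 1032.7 min.
Solution: T(t) = T_ss + (T₀ − T_ss) e^(−t/τ).
T(2870) = 29.300 + (40.400)·0.062098 = 31.809 °C.

31.8 °C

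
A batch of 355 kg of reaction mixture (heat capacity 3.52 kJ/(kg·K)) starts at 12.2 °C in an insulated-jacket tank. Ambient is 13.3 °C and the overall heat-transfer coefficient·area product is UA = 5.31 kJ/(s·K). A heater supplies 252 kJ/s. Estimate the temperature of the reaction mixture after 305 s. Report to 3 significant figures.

47.5 °C

M c_p dT/dt = −UA(T − T_amb) + Q̇.
dT/dt = (T_ss − T)/τ with T_ss = T_amb + Q̇/UA = 13.3 + 252/5.31 = 60.758 °C, τ = M c_p/UA = 355·3.52/5.31 = 235.33 s.
Solution: T(t) = T_ss + (T₀ − T_ss) e^(−t/τ).
T(305) = 60.758 + (-48.558)·0.27361 = 47.472 °C.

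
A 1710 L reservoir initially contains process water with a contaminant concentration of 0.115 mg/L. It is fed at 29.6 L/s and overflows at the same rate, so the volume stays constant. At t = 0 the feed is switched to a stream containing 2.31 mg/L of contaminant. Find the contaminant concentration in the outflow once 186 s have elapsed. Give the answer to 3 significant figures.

Species balance on the tank: V dC/dt = Q(C_in − C).
Rewrite as dC/dt + C/τ = C_in/τ, τ = V/Q = 57.770 s.
Integrating: C(t) = C_in + (C₀ − C_in) e^(−t/τ).
C(186) = 2.31 + (0.115 − 2.31)·e^(−186/57.770) = 2.31 + (-2.1950)·0.039969 = 2.2223 mg/L.

2.22 mg/L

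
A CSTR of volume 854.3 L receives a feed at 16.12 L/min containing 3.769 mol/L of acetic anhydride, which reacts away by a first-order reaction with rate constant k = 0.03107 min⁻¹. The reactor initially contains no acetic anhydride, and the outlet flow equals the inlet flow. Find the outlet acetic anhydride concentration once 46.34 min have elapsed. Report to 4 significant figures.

1.283 mol/L

Species balance: V dC/dt = Q C_in − Q C − k V C.
dC/dt = (Q/V) C_in − (Q/V + k) C; effective rate a = Q/V + k = 0.0188692 + 0.03107 = 0.0499392 min⁻¹.
C_ss = Q C_in/(Q + kV) = 1.42409 mol/L; C(t) = C_ss + (C₀ − C_ss) e^(−a t).
C(46.34) = 1.42409 + (-1.42409)·e^(−0.0499392·46.34) = 1.42409 + (-1.42409)·0.0988467 = 1.28333 mol/L.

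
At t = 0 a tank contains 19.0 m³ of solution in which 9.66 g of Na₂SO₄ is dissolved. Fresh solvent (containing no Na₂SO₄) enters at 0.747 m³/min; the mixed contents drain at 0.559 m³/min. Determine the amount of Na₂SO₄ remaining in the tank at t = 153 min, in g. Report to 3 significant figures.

0.623 g

Total volume: dV/dt = Q_in − Q_out = 0.18800 m³/min, so V(t) = 19.0 + 0.18800 t and V(153) = 47.764 m³.
Species balance (pure solvent in): dm/dt = −Q_out · m/V(t).
Separate: dm/m = −Q_out dt/V(t) ⇒ ln(m/m₀) = −(Q_out/(Q_in−Q_out)) ln(V/V₀).
m = m₀ (V₀/V)^(Q_out/(Q_in−Q_out)) = 9.66 × (19.0/47.764)^(2.9734) = 0.62314 g.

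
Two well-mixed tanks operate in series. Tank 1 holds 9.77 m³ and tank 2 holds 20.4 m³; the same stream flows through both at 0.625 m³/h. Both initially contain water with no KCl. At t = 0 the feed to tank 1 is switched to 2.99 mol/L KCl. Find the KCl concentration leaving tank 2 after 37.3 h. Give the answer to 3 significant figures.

1.41 mol/L

Species balance on tank i: dCᵢ/dt = (Cᵢ₋₁ − Cᵢ)/τᵢ with τᵢ = Vᵢ/Q.
τ₁ = 9.77/0.625 = 15.632 h; τ₂ = 20.4/0.625 = 32.640 h.
Solving the cascade with C₁(0)=C₂(0)=0 gives C₂(t) = C_in[1 − (τ₁ e^(−t/τ₁) − τ₂ e^(−t/τ₂))/(τ₁ − τ₂)].
At t = 37.3: e^(−t/τ₁) = 0.091985, e^(−t/τ₂) = 0.31893.
C₂ = 2.99·[1 − (15.632·0.091985 − 32.640·0.31893)/(-17.008)] = 2.99·0.47248 = 1.4127 mol/L.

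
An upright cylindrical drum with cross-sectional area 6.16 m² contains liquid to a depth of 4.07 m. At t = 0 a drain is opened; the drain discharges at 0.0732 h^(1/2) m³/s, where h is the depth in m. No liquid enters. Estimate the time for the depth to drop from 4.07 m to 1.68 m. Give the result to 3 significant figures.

121 s

Accumulation of liquid (constant cross-section A): A dh/dt = −0.0732 √h.
Separate and integrate: 2(√h − √h₀) = −(0.0732/A) t.
t = 2A(√h₀ − √h)/0.0732 = 2·6.16·(√4.07 − √1.68)/0.0732
  = 12.320 × (2.0174 − 1.2961) / 0.0732 = 121.40 s.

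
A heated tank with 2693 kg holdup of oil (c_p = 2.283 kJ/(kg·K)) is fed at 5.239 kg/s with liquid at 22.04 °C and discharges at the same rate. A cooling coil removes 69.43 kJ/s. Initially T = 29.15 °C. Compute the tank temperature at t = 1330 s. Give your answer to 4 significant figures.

17.21 °C

Heat balance on the well-mixed liquid: M c_p dT/dt = ṁ c_p (T_in − T) − 69.43.
Rearrange: dT/dt = (T_ss − T)/τ with τ = M/ṁ = 514.029 s and T_ss = T_in − Q̇/(ṁ c_p) = 16.2351 °C.
This is linear first-order; T(t) = T_ss + (T₀ − T_ss) e^(−t/τ).
T(1330) = 16.2351 + (12.9149)·e^(−1330/514.029) = 16.2351 + (12.9149)·0.0752153 = 17.2065 °C.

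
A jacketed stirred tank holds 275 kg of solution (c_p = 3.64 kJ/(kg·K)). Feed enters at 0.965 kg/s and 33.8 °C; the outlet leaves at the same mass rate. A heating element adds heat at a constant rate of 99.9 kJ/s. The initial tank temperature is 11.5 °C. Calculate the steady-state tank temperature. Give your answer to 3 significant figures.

M c_p dT/dt = ṁ c_p (T_in − T) + Q̇.
At steady state dT/dt = 0 ⇒ T_ss = T_in + Q̇/(ṁ c_p) = 33.8 + 99.9/(0.965·3.64) = 62.240 °C.

62.2 °C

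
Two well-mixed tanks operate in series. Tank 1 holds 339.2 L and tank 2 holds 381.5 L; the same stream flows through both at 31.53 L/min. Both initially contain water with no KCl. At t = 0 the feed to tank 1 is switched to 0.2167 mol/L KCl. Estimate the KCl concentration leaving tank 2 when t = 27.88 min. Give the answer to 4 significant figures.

0.1517 mol/L

Each tank obeys Vᵢ dCᵢ/dt = Q(Cᵢ₋₁ − Cᵢ), so τᵢ = Vᵢ/Q.
τ₁ = 339.2/31.53 = 10.7580 min; τ₂ = 381.5/31.53 = 12.0996 min.
Solving the cascade with C₁(0)=C₂(0)=0 gives C₂(t) = C_in[1 − (τ₁ e^(−t/τ₁) − τ₂ e^(−t/τ₂))/(τ₁ − τ₂)].
At t = 27.88: e^(−t/τ₁) = 0.0749033, e^(−t/τ₂) = 0.0998376.
C₂ = 0.2167·[1 − (10.7580·0.0749033 − 12.0996·0.0998376)/(-1.34158)] = 0.2167·0.700216 = 0.151737 mol/L.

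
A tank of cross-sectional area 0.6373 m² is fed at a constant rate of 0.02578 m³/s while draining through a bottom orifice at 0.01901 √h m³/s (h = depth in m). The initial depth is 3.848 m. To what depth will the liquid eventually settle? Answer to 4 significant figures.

Level balance: A dh/dt = 0.02578 − 0.01901 √h. Setting dh/dt = 0:
Q_in = 0.01901 √h_ss ⇒ √h_ss = 0.02578/0.01901 = 1.35613.
h_ss = 1.35613² = 1.83908 m. (Since h₀ = 3.848 m > h_ss, the level will fall toward this value.)

1.839 m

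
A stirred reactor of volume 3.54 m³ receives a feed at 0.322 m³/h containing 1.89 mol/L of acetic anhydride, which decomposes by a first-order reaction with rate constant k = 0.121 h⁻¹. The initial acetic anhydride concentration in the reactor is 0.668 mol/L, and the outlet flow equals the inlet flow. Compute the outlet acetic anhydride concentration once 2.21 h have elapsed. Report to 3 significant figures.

0.722 mol/L

V dC/dt = Q(C_in − C) − k V C.
This is linear with rate a = Q/V + k = 0.21196 h⁻¹.
C_ss = Q C_in/(Q + kV) = 0.81107 mol/L; C(t) = C_ss + (C₀ − C_ss) e^(−a t).
C(2.21) = 0.81107 + (-0.14307)·e^(−0.21196·2.21) = 0.81107 + (-0.14307)·0.62598 = 0.72151 mol/L.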